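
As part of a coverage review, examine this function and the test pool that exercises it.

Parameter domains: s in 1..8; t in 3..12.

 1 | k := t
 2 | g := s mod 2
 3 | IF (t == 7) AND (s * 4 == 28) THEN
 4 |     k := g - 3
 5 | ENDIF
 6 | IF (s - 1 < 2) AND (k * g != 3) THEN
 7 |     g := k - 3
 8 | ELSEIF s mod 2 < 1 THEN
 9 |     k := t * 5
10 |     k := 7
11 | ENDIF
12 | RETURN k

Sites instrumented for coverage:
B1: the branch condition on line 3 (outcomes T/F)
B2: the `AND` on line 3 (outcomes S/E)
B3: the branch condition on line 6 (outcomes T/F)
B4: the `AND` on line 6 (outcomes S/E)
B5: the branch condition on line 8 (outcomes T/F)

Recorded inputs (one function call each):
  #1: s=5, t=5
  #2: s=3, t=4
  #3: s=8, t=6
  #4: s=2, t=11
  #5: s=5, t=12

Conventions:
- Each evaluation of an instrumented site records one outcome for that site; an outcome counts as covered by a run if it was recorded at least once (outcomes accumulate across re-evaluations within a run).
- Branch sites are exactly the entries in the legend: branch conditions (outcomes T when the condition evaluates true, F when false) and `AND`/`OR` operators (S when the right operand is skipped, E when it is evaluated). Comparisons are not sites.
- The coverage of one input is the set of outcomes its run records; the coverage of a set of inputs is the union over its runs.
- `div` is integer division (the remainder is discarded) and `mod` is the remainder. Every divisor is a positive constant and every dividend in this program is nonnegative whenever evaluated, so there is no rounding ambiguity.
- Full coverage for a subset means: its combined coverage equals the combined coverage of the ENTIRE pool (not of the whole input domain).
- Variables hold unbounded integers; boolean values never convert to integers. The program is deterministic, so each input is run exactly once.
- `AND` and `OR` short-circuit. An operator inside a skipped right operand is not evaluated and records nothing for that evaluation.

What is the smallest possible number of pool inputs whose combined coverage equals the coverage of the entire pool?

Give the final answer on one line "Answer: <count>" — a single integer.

#1 (s=5, t=5) -> B2->S, B1->F, B4->S, B3->F, B5->F; covered: B1=F, B2=S, B3=F, B4=S, B5=F
#2 (s=3, t=4) -> B2->S, B1->F, B4->S, B3->F, B5->F; covered: B1=F, B2=S, B3=F, B4=S, B5=F
#3 (s=8, t=6) -> B2->S, B1->F, B4->S, B3->F, B5->T; covered: B1=F, B2=S, B3=F, B4=S, B5=T
#4 (s=2, t=11) -> B2->S, B1->F, B4->E, B3->T; covered: B1=F, B2=S, B3=T, B4=E
#5 (s=5, t=12) -> B2->S, B1->F, B4->S, B3->F, B5->F; covered: B1=F, B2=S, B3=F, B4=S, B5=F
union over all inputs: B1=F, B2=S, B3=T, B3=F, B4=S, B4=E, B5=T, B5=F (8 outcomes)
size 1 is not enough: best union over all size-1 subsets is 5/8
size 2 is not enough: best union over all size-2 subsets is 7/8
inputs {1, 3, 4} (size 3) cover everything; no size-3 subset with a lexicographically smaller index list covers all 8

Answer: 3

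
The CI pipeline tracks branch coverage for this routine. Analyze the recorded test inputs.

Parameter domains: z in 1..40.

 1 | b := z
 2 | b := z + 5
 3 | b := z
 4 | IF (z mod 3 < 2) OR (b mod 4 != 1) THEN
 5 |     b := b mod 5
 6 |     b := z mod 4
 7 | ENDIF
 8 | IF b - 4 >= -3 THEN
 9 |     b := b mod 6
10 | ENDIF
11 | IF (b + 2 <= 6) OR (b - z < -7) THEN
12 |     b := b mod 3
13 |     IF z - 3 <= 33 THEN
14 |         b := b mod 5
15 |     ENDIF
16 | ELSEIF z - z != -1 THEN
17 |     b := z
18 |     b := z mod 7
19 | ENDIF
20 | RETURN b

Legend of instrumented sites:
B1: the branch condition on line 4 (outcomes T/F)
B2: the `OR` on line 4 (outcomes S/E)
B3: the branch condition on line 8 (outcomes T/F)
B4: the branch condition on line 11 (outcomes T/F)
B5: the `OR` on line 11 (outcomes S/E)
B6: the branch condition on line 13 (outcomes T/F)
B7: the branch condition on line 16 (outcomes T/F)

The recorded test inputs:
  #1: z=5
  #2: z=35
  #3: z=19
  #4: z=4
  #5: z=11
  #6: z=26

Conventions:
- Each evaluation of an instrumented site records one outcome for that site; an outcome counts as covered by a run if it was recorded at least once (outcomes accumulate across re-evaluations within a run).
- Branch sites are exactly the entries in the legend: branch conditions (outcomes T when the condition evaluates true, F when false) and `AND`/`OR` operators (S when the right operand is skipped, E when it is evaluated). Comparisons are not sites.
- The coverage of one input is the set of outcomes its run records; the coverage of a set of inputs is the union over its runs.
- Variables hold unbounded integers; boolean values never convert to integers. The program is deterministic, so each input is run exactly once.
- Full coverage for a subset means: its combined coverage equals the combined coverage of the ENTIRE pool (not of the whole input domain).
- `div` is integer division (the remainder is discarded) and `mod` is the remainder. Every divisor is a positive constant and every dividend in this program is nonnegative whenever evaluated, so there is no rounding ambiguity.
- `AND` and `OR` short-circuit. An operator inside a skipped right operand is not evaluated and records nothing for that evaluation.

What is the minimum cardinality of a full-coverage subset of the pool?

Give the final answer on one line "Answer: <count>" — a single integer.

input #1 (z=5): events B2->E, B1->F, B3->T, B5->E, B4->F, B7->T; covers B1=F, B2=E, B3=T, B4=F, B5=E, B7=T
input #2 (z=35): events B2->E, B1->T, B3->T, B5->S, B4->T, B6->T; covers B1=T, B2=E, B3=T, B4=T, B5=S, B6=T
input #3 (z=19): events B2->S, B1->T, B3->T, B5->S, B4->T, B6->T; covers B1=T, B2=S, B3=T, B4=T, B5=S, B6=T
input #4 (z=4): events B2->S, B1->T, B3->F, B5->S, B4->T, B6->T; covers B1=T, B2=S, B3=F, B4=T, B5=S, B6=T
input #5 (z=11): events B2->E, B1->T, B3->T, B5->S, B4->T, B6->T; covers B1=T, B2=E, B3=T, B4=T, B5=S, B6=T
input #6 (z=26): events B2->E, B1->T, B3->T, B5->S, B4->T, B6->T; covers B1=T, B2=E, B3=T, B4=T, B5=S, B6=T
union over all inputs: B1=T, B1=F, B2=S, B2=E, B3=T, B3=F, B4=T, B4=F, B5=S, B5=E, B6=T, B7=T (12 outcomes)
size 1 is not enough: best union over all size-1 subsets is 6/12
the canonical winner is {1, 4}: size 2, full 12-outcome coverage, earliest index list among size-2 covers

Answer: 2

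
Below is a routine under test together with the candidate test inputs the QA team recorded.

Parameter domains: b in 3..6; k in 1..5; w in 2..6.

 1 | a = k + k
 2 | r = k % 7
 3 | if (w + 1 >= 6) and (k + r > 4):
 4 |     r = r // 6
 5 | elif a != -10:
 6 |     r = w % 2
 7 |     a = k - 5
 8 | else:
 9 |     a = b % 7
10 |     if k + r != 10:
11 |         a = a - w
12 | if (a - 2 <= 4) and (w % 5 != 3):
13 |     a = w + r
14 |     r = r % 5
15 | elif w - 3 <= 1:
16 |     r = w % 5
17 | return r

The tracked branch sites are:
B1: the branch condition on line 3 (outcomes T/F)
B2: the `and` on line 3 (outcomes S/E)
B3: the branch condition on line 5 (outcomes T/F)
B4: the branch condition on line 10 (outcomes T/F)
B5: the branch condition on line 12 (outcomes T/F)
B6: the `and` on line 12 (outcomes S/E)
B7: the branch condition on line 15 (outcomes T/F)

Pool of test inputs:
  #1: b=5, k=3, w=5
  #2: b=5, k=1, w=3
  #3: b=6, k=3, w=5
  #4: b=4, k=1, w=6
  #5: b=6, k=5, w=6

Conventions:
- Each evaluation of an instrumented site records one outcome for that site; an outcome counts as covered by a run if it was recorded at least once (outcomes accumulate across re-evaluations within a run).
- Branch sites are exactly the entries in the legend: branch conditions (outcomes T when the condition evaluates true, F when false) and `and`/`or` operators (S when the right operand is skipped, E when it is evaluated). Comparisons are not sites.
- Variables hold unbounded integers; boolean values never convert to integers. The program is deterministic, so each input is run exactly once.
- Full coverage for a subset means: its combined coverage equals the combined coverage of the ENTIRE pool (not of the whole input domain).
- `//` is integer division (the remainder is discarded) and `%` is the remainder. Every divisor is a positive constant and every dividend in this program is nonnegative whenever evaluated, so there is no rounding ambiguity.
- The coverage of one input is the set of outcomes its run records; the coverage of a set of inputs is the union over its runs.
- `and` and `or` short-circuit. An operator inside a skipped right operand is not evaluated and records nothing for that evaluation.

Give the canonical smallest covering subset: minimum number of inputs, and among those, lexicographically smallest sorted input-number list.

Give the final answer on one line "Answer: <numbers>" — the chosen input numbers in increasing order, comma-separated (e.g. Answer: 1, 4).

#1 (b=5, k=3, w=5) -> covered: B1=T, B2=E, B5=T, B6=E
#2 (b=5, k=1, w=3) -> covered: B1=F, B2=S, B3=T, B5=F, B6=E, B7=T
#3 (b=6, k=3, w=5) -> covered: B1=T, B2=E, B5=T, B6=E
#4 (b=4, k=1, w=6) -> covered: B1=F, B2=E, B3=T, B5=T, B6=E
#5 (b=6, k=5, w=6) -> covered: B1=T, B2=E, B5=F, B6=S, B7=F
union over all inputs: B1=T, B1=F, B2=S, B2=E, B3=T, B5=T, B5=F, B6=S, B6=E, B7=T, B7=F (11 outcomes)
checked all size-1 subsets: none covers 11 outcomes (max 6/11)
checked all size-2 subsets: none covers 11 outcomes (max 10/11)
at size 3, {1, 2, 5} reaches all 11 outcomes; every lexicographically earlier size-3 subset fails

Answer: 1, 2, 5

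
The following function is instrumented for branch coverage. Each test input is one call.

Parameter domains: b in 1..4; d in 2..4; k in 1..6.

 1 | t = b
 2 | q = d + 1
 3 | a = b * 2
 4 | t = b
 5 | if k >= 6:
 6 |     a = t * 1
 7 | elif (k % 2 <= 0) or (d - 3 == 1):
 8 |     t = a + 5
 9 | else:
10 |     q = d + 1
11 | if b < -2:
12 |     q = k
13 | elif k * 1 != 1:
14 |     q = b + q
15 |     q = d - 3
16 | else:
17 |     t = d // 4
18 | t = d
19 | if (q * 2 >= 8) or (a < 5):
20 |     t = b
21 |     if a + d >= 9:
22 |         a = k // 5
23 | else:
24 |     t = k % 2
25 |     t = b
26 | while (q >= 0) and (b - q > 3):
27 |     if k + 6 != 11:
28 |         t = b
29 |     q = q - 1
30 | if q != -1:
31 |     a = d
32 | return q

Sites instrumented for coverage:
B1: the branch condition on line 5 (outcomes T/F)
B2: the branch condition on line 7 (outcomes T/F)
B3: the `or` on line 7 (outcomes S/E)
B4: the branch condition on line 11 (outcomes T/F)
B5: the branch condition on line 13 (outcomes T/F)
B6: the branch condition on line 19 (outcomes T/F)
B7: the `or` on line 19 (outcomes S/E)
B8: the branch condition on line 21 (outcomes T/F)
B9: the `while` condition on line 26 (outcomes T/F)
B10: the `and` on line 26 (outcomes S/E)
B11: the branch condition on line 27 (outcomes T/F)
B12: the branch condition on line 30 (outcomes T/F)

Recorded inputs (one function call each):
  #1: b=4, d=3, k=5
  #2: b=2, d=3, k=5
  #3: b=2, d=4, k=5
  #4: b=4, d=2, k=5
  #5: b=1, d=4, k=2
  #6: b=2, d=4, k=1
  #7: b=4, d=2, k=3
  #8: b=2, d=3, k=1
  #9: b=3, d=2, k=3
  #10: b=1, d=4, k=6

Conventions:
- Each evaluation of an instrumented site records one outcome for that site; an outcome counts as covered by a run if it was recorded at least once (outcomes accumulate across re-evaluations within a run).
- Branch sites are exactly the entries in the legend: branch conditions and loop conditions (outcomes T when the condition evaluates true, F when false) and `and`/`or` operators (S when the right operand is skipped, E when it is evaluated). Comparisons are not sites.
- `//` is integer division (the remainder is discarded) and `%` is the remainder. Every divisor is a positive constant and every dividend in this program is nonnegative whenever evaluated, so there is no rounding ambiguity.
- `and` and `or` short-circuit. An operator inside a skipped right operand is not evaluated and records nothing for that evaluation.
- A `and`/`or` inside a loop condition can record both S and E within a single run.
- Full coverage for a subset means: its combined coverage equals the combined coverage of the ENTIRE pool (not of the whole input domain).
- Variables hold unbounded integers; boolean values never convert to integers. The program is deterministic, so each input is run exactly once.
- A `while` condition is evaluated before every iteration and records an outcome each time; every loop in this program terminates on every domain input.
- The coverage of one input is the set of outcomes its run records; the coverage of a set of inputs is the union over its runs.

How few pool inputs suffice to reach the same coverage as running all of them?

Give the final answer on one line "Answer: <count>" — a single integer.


input #1 (b=4, d=3, k=5): events B1->F, B3->E, B2->F, B4->F, B5->T, B7->E, B6->F, B10->E, B9->T, B11->F, B10->S, B9->F, B12->F; covers B1=F, B2=F, B3=E, B4=F, B5=T, B6=F, B7=E, B9=T, B9=F, B10=S, B10=E, B11=F, B12=F
input #2 (b=2, d=3, k=5): events B1->F, B3->E, B2->F, B4->F, B5->T, B7->E, B6->T, B8->F, B10->E, B9->F, B12->T; covers B1=F, B2=F, B3=E, B4=F, B5=T, B6=T, B7=E, B8=F, B9=F, B10=E, B12=T
input #3 (b=2, d=4, k=5): events B1->F, B3->E, B2->T, B4->F, B5->T, B7->E, B6->T, B8->F, B10->E, B9->F, B12->T; covers B1=F, B2=T, B3=E, B4=F, B5=T, B6=T, B7=E, B8=F, B9=F, B10=E, B12=T
input #4 (b=4, d=2, k=5): events B1->F, B3->E, B2->F, B4->F, B5->T, B7->E, B6->F, B10->S, B9->F, B12->F; covers B1=F, B2=F, B3=E, B4=F, B5=T, B6=F, B7=E, B9=F, B10=S, B12=F
input #5 (b=1, d=4, k=2): events B1->F, B3->S, B2->T, B4->F, B5->T, B7->E, B6->T, B8->F, B10->E, B9->F, B12->T; covers B1=F, B2=T, B3=S, B4=F, B5=T, B6=T, B7=E, B8=F, B9=F, B10=E, B12=T
input #6 (b=2, d=4, k=1): events B1->F, B3->E, B2->T, B4->F, B5->F, B7->S, B6->T, B8->F, B10->E, B9->F, B12->T; covers B1=F, B2=T, B3=E, B4=F, B5=F, B6=T, B7=S, B8=F, B9=F, B10=E, B12=T
input #7 (b=4, d=2, k=3): events B1->F, B3->E, B2->F, B4->F, B5->T, B7->E, B6->F, B10->S, B9->F, B12->F; covers B1=F, B2=F, B3=E, B4=F, B5=T, B6=F, B7=E, B9=F, B10=S, B12=F
input #8 (b=2, d=3, k=1): events B1->F, B3->E, B2->F, B4->F, B5->F, B7->S, B6->T, B8->F, B10->E, B9->F, B12->T; covers B1=F, B2=F, B3=E, B4=F, B5=F, B6=T, B7=S, B8=F, B9=F, B10=E, B12=T
input #9 (b=3, d=2, k=3): events B1->F, B3->E, B2->F, B4->F, B5->T, B7->E, B6->F, B10->S, B9->F, B12->F; covers B1=F, B2=F, B3=E, B4=F, B5=T, B6=F, B7=E, B9=F, B10=S, B12=F
input #10 (b=1, d=4, k=6): events B1->T, B4->F, B5->T, B7->E, B6->T, B8->F, B10->E, B9->F, B12->T; covers B1=T, B4=F, B5=T, B6=T, B7=E, B8=F, B9=F, B10=E, B12=T
union over all inputs: B1=T, B1=F, B2=T, B2=F, B3=S, B3=E, B4=F, B5=T, B5=F, B6=T, B6=F, B7=S, B7=E, B8=F, B9=T, B9=F, B10=S, B10=E, B11=F, B12=T, B12=F (21 outcomes)
size 1 is not enough: best union over all size-1 subsets is 13/21
size 2 is not enough: best union over all size-2 subsets is 19/21
size 3 is not enough: best union over all size-3 subsets is 20/21
size 4: inputs {1, 5, 6, 10} cover all 21 outcomes, and no lexicographically smaller subset of this size does
Answer: 4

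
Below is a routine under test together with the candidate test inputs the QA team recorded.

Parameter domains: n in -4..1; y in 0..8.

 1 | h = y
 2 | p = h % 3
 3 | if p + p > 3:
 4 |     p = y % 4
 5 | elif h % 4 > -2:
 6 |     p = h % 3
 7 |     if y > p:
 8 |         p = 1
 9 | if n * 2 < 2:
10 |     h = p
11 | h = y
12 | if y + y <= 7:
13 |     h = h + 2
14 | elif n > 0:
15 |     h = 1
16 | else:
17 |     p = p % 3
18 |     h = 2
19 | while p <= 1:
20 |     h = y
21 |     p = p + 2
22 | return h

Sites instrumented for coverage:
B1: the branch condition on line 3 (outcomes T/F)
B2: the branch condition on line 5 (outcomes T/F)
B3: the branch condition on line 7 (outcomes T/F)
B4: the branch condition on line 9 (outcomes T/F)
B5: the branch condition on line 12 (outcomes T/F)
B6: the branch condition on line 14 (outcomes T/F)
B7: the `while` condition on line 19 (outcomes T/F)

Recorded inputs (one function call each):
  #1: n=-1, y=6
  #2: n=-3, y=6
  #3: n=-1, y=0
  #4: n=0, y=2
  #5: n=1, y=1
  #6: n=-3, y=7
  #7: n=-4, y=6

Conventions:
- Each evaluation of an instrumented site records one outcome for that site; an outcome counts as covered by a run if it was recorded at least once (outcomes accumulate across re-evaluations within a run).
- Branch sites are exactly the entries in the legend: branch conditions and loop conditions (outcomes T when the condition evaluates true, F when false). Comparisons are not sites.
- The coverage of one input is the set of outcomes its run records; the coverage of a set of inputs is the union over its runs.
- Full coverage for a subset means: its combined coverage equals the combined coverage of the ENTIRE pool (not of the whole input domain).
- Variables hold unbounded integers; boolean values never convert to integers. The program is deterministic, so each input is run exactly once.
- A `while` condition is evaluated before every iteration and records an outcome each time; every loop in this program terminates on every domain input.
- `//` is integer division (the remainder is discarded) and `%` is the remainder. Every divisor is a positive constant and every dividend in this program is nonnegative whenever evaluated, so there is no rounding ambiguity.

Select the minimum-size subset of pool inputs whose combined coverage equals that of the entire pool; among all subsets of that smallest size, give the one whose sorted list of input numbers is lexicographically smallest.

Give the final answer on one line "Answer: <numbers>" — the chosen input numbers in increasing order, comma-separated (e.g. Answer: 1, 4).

input #1, n=-1, y=6: events B1->F, B2->T, B3->T, B4->T, B5->F, B6->F, B7->T, B7->F; outcomes B1=F, B2=T, B3=T, B4=T, B5=F, B6=F, B7=T, B7=F
input #2, n=-3, y=6: events B1->F, B2->T, B3->T, B4->T, B5->F, B6->F, B7->T, B7->F; outcomes B1=F, B2=T, B3=T, B4=T, B5=F, B6=F, B7=T, B7=F
input #3, n=-1, y=0: events B1->F, B2->T, B3->F, B4->T, B5->T, B7->T, B7->F; outcomes B1=F, B2=T, B3=F, B4=T, B5=T, B7=T, B7=F
input #4, n=0, y=2: events B1->T, B4->T, B5->T, B7->F; outcomes B1=T, B4=T, B5=T, B7=F
input #5, n=1, y=1: events B1->F, B2->T, B3->F, B4->F, B5->T, B7->T, B7->F; outcomes B1=F, B2=T, B3=F, B4=F, B5=T, B7=T, B7=F
input #6, n=-3, y=7: events B1->F, B2->T, B3->T, B4->T, B5->F, B6->F, B7->T, B7->F; outcomes B1=F, B2=T, B3=T, B4=T, B5=F, B6=F, B7=T, B7=F
input #7, n=-4, y=6: events B1->F, B2->T, B3->T, B4->T, B5->F, B6->F, B7->T, B7->F; outcomes B1=F, B2=T, B3=T, B4=T, B5=F, B6=F, B7=T, B7=F
union over all inputs: B1=T, B1=F, B2=T, B3=T, B3=F, B4=T, B4=F, B5=T, B5=F, B6=F, B7=T, B7=F (12 outcomes)
size 1 is not enough: best union over all size-1 subsets is 8/12
size 2 is not enough: best union over all size-2 subsets is 11/12
size 3: inputs {1, 4, 5} cover all 12 outcomes, and no lexicographically smaller subset of this size does

Answer: 1, 4, 5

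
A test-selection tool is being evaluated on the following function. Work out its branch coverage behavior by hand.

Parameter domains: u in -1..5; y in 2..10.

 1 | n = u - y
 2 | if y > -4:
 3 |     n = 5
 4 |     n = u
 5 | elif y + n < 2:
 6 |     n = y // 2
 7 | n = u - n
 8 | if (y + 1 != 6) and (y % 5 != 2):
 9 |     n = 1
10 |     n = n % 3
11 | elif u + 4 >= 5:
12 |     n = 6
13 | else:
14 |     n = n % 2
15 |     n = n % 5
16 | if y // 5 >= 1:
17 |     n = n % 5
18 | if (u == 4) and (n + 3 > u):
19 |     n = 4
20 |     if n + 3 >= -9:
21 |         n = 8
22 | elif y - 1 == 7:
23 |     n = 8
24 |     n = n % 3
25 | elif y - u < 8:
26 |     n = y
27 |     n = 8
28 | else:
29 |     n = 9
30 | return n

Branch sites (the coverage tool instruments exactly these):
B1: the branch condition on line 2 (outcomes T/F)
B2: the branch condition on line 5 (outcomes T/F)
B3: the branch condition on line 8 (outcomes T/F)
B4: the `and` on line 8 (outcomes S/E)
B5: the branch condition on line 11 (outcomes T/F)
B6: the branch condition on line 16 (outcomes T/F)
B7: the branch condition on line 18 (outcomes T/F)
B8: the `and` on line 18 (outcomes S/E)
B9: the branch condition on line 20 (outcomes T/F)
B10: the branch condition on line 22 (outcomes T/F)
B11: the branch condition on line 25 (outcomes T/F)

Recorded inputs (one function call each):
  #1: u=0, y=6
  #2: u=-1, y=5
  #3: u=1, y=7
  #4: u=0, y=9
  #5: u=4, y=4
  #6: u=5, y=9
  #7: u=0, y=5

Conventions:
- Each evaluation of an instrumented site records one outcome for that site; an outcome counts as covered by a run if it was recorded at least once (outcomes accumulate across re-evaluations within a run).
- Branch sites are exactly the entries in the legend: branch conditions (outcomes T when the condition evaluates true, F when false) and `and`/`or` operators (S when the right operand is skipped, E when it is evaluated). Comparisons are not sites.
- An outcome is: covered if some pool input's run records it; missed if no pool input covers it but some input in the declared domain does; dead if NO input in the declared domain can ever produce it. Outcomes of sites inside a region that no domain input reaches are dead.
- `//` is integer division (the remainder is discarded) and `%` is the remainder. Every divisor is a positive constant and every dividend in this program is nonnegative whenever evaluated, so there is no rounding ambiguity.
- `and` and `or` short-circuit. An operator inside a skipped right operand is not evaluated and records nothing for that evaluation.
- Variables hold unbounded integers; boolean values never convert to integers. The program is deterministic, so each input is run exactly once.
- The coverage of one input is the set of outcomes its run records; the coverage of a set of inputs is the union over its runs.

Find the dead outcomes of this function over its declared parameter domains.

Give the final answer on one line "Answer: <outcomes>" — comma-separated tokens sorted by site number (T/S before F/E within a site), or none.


checking every outcome against all 63 domain inputs:
  B1=F: zero occurrences over every domain input -> dead
  B2=T: zero occurrences over every domain input -> dead
  B2=F: zero occurrences over every domain input -> dead
  B9=F: zero occurrences over every domain input -> dead
  reachable outcomes have witnesses, e.g. B1=T (e.g. u=-1, y=2), B3=T (e.g. u=-1, y=3), B3=F (e.g. u=-1, y=2), B4=S (e.g. u=-1, y=5)
Answer: B1=F, B2=T, B2=F, B9=F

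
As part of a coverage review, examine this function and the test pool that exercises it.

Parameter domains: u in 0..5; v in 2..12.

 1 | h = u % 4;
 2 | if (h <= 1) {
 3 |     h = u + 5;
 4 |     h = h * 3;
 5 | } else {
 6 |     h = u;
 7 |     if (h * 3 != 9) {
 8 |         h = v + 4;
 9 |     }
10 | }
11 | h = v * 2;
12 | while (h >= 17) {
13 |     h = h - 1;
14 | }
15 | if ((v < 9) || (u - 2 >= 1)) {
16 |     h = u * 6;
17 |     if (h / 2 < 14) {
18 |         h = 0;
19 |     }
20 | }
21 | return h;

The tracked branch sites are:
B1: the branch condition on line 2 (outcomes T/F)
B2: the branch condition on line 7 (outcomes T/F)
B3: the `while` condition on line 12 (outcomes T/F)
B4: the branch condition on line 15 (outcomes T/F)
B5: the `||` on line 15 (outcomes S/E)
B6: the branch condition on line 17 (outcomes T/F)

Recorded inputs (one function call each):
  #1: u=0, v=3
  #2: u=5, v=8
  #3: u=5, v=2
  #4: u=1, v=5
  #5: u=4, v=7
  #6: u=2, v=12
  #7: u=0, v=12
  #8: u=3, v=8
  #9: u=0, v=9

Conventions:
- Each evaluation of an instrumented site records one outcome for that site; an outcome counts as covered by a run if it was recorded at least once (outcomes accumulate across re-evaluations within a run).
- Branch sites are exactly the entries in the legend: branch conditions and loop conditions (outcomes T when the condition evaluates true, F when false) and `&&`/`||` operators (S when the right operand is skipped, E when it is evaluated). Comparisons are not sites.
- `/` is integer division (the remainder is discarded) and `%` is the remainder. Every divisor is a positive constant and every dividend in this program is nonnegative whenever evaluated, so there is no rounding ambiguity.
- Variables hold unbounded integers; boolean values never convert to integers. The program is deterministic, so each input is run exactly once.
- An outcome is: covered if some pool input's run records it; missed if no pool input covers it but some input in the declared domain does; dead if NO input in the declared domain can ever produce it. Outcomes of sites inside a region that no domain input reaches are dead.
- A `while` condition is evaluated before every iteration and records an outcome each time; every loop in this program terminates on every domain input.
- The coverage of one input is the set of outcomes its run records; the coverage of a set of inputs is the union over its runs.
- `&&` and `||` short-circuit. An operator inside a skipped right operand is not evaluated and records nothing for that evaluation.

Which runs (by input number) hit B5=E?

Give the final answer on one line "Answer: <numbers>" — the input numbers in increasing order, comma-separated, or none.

input #1 (u=0, v=3): does not record B5=E
input #2 (u=5, v=8): does not record B5=E
input #3 (u=5, v=2): does not record B5=E
input #4 (u=1, v=5): does not record B5=E
input #5 (u=4, v=7): does not record B5=E
input #6 (u=2, v=12): records B5=E
input #7 (u=0, v=12): records B5=E
input #8 (u=3, v=8): does not record B5=E
input #9 (u=0, v=9): records B5=E

Answer: 6, 7, 9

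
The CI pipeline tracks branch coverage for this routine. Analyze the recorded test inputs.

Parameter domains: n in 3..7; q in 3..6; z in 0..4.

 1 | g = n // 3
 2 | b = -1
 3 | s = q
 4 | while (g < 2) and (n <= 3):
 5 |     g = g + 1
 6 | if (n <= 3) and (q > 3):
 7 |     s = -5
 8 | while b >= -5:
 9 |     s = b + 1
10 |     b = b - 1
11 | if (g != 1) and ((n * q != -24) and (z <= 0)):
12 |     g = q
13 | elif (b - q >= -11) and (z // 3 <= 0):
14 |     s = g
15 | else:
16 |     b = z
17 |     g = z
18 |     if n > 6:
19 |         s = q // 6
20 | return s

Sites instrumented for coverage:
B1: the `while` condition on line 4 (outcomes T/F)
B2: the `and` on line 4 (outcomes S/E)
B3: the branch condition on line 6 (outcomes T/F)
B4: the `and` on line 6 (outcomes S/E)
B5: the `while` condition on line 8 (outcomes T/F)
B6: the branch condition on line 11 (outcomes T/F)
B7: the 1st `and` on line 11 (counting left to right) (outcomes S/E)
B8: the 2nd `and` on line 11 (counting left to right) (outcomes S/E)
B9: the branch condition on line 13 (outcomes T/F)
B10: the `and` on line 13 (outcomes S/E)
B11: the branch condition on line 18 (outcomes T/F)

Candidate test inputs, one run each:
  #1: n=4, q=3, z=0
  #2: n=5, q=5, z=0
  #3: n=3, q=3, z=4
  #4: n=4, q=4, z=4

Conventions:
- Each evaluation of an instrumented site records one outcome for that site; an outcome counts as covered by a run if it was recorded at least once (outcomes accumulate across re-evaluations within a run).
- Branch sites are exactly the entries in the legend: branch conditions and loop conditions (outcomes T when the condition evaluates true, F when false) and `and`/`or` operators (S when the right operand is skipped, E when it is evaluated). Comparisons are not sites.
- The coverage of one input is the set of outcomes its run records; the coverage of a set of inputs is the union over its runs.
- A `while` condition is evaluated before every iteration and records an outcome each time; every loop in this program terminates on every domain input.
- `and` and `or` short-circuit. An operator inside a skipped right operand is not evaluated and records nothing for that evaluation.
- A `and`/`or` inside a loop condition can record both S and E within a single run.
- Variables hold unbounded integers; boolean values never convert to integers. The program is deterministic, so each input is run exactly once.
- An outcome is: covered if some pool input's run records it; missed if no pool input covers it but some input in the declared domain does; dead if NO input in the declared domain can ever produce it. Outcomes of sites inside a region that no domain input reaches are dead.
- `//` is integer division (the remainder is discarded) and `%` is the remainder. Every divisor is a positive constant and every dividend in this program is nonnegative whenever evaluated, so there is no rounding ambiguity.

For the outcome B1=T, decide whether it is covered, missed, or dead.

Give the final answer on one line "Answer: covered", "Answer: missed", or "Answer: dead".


B1=T is recorded by pool input(s) 3 -> covered
Answer: covered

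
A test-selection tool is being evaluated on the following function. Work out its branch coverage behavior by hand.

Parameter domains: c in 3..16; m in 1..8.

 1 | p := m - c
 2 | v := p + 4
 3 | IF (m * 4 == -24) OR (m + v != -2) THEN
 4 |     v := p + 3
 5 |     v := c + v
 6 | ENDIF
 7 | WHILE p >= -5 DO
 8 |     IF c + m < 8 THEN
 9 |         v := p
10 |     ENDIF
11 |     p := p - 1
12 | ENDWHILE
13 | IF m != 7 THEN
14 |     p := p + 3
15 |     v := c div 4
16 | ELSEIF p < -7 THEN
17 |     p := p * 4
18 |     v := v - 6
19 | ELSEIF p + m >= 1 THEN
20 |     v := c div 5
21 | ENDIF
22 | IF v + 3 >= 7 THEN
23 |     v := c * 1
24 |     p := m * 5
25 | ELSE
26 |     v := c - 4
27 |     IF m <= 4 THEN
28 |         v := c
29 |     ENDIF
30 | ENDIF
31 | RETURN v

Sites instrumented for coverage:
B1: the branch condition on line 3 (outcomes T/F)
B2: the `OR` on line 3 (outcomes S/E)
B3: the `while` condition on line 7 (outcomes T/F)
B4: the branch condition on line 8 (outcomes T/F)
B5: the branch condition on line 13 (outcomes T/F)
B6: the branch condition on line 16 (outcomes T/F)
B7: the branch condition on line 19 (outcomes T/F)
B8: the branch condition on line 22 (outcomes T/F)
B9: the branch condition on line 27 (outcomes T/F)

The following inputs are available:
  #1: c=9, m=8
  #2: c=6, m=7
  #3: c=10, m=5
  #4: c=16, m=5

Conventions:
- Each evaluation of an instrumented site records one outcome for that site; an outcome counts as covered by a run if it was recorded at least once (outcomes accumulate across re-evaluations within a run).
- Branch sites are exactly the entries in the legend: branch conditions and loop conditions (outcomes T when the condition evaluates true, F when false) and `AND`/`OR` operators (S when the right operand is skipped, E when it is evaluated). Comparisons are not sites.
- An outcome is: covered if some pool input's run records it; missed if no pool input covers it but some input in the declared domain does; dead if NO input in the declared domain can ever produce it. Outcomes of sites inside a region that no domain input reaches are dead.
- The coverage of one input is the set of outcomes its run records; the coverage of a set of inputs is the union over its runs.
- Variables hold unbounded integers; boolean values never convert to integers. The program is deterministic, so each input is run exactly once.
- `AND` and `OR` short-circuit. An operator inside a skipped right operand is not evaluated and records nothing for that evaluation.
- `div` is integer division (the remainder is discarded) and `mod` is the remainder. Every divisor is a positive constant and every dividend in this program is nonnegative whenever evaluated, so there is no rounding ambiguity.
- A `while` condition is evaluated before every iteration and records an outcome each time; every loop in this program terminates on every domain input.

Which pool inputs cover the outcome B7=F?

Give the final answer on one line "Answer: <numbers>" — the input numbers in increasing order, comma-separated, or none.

input #1 (c=9, m=8): does not record B7=F
input #2 (c=6, m=7): does not record B7=F
input #3 (c=10, m=5): does not record B7=F
input #4 (c=16, m=5): does not record B7=F

Answer: none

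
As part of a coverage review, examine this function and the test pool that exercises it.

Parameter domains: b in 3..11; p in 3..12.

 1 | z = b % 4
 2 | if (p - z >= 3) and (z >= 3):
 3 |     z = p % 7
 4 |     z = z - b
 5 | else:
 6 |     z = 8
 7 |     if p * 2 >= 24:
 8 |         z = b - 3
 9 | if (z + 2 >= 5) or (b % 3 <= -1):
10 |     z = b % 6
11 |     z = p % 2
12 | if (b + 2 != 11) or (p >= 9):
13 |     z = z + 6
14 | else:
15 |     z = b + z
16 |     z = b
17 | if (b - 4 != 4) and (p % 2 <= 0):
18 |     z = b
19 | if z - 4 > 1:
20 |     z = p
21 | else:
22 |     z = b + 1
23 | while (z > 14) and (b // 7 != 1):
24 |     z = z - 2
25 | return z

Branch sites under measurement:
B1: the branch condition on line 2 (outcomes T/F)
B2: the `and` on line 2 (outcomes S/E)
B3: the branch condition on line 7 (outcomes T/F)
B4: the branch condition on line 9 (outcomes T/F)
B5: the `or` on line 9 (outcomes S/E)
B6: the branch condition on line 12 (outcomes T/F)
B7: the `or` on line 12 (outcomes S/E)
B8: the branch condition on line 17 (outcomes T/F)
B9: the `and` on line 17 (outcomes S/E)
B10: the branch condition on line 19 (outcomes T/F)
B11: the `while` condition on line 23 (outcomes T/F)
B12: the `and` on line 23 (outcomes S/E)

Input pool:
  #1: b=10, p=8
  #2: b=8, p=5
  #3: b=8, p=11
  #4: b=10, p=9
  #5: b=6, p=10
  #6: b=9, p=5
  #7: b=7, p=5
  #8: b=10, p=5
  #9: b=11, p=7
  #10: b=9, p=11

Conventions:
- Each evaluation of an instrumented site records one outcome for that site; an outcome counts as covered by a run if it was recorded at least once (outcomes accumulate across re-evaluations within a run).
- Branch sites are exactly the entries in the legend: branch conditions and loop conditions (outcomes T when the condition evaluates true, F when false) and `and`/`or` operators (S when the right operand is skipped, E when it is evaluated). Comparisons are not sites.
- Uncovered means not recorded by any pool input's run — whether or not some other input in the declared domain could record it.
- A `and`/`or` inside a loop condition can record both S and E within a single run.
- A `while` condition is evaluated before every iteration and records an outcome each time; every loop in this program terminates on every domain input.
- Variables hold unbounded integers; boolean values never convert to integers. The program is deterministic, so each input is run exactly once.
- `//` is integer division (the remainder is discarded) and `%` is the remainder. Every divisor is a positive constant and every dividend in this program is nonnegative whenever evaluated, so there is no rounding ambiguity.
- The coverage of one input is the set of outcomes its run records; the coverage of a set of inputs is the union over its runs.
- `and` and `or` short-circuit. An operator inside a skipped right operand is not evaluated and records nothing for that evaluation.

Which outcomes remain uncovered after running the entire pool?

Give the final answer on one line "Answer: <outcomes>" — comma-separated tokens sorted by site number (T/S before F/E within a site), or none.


#1 (b=10, p=8) -> B2->E, B1->F, B3->F, B5->S, B4->T, B7->S, B6->T, B9->E, B8->T, B10->T, B12->S, B11->F; covered: B1=F, B2=E, B3=F, B4=T, B5=S, B6=T, B7=S, B8=T, B9=E, B10=T, B11=F, B12=S
#2 (b=8, p=5) -> B2->E, B1->F, B3->F, B5->S, B4->T, B7->S, B6->T, B9->S, B8->F, B10->T, B12->S, B11->F; covered: B1=F, B2=E, B3=F, B4=T, B5=S, B6=T, B7=S, B8=F, B9=S, B10=T, B11=F, B12=S
#3 (b=8, p=11) -> B2->E, B1->F, B3->F, B5->S, B4->T, B7->S, B6->T, B9->S, B8->F, B10->T, B12->S, B11->F; covered: B1=F, B2=E, B3=F, B4=T, B5=S, B6=T, B7=S, B8=F, B9=S, B10=T, B11=F, B12=S
#4 (b=10, p=9) -> B2->E, B1->F, B3->F, B5->S, B4->T, B7->S, B6->T, B9->E, B8->F, B10->T, B12->S, B11->F; covered: B1=F, B2=E, B3=F, B4=T, B5=S, B6=T, B7=S, B8=F, B9=E, B10=T, B11=F, B12=S
#5 (b=6, p=10) -> B2->E, B1->F, B3->F, B5->S, B4->T, B7->S, B6->T, B9->E, B8->T, B10->T, B12->S, B11->F; covered: B1=F, B2=E, B3=F, B4=T, B5=S, B6=T, B7=S, B8=T, B9=E, B10=T, B11=F, B12=S
#6 (b=9, p=5) -> B2->E, B1->F, B3->F, B5->S, B4->T, B7->E, B6->F, B9->E, B8->F, B10->T, B12->S, B11->F; covered: B1=F, B2=E, B3=F, B4=T, B5=S, B6=F, B7=E, B8=F, B9=E, B10=T, B11=F, B12=S
#7 (b=7, p=5) -> B2->S, B1->F, B3->F, B5->S, B4->T, B7->S, B6->T, B9->E, B8->F, B10->T, B12->S, B11->F; covered: B1=F, B2=S, B3=F, B4=T, B5=S, B6=T, B7=S, B8=F, B9=E, B10=T, B11=F, B12=S
#8 (b=10, p=5) -> B2->E, B1->F, B3->F, B5->S, B4->T, B7->S, B6->T, B9->E, B8->F, B10->T, B12->S, B11->F; covered: B1=F, B2=E, B3=F, B4=T, B5=S, B6=T, B7=S, B8=F, B9=E, B10=T, B11=F, B12=S
#9 (b=11, p=7) -> B2->E, B1->T, B5->E, B4->F, B7->S, B6->T, B9->E, B8->F, B10->F, B12->S, B11->F; covered: B1=T, B2=E, B4=F, B5=E, B6=T, B7=S, B8=F, B9=E, B10=F, B11=F, B12=S
#10 (b=9, p=11) -> B2->E, B1->F, B3->F, B5->S, B4->T, B7->E, B6->T, B9->E, B8->F, B10->T, B12->S, B11->F; covered: B1=F, B2=E, B3=F, B4=T, B5=S, B6=T, B7=E, B8=F, B9=E, B10=T, B11=F, B12=S
union over the pool: B1=T, B1=F, B2=S, B2=E, B3=F, B4=T, B4=F, B5=S, B5=E, B6=T, B6=F, B7=S, B7=E, B8=T, B8=F, B9=S, B9=E, B10=T, B10=F, B11=F, B12=S
uncovered (3 of 24): B3=T, B11=T, B12=E
Answer: B3=T, B11=T, B12=E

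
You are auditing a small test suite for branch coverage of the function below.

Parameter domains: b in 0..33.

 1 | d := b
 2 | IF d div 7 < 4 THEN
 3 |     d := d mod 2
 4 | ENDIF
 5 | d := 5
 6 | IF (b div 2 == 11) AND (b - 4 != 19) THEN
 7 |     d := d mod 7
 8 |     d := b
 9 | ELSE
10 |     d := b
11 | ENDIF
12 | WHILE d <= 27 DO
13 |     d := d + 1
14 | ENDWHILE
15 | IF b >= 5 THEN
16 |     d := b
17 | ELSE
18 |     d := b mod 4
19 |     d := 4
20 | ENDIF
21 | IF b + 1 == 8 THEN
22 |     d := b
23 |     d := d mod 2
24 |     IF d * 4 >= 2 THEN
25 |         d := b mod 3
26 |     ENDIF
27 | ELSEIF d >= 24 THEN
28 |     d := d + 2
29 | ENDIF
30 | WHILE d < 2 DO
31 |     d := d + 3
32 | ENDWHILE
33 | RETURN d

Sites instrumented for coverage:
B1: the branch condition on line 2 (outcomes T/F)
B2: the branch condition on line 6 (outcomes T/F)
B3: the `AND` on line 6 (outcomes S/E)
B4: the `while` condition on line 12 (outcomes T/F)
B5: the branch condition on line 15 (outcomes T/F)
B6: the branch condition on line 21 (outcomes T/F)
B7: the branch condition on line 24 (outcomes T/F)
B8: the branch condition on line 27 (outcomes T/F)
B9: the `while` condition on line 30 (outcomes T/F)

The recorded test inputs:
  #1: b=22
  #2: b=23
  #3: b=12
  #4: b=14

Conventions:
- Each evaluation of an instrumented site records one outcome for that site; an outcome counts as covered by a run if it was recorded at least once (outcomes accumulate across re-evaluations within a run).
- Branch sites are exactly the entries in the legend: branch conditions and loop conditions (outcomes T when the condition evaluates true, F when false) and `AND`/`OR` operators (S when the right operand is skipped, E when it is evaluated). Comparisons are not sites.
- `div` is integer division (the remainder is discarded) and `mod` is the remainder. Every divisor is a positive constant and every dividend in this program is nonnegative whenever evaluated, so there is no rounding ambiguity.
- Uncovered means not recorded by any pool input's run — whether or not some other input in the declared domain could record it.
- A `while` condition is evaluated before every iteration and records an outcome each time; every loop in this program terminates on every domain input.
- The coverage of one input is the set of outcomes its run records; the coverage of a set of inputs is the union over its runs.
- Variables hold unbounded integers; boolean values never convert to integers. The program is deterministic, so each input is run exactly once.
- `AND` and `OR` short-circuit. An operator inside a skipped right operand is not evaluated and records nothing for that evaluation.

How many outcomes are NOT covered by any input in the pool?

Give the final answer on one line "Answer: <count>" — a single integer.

input #1, b=22: events B1->T, B3->E, B2->T, B4->T, B4->T, B4->T, B4->T, B4->T, B4->T, B4->F, B5->T, B6->F, B8->F, B9->F; outcomes B1=T, B2=T, B3=E, B4=T, B4=F, B5=T, B6=F, B8=F, B9=F
input #2, b=23: events B1->T, B3->E, B2->F, B4->T, B4->T, B4->T, B4->T, B4->T, B4->F, B5->T, B6->F, B8->F, B9->F; outcomes B1=T, B2=F, B3=E, B4=T, B4=F, B5=T, B6=F, B8=F, B9=F
input #3, b=12: events B1->T, B3->S, B2->F, B4->T, B4->T, B4->T, B4->T, B4->T, B4->T, B4->T, B4->T, B4->T, B4->T, B4->T, ...; outcomes B1=T, B2=F, B3=S, B4=T, B4=F, B5=T, B6=F, B8=F, B9=F
input #4, b=14: events B1->T, B3->S, B2->F, B4->T, B4->T, B4->T, B4->T, B4->T, B4->T, B4->T, B4->T, B4->T, B4->T, B4->T, ...; outcomes B1=T, B2=F, B3=S, B4=T, B4=F, B5=T, B6=F, B8=F, B9=F
union over the pool: B1=T, B2=T, B2=F, B3=S, B3=E, B4=T, B4=F, B5=T, B6=F, B8=F, B9=F
uncovered (7 of 18): B1=F, B5=F, B6=T, B7=T, B7=F, B8=T, B9=T

Answer: 7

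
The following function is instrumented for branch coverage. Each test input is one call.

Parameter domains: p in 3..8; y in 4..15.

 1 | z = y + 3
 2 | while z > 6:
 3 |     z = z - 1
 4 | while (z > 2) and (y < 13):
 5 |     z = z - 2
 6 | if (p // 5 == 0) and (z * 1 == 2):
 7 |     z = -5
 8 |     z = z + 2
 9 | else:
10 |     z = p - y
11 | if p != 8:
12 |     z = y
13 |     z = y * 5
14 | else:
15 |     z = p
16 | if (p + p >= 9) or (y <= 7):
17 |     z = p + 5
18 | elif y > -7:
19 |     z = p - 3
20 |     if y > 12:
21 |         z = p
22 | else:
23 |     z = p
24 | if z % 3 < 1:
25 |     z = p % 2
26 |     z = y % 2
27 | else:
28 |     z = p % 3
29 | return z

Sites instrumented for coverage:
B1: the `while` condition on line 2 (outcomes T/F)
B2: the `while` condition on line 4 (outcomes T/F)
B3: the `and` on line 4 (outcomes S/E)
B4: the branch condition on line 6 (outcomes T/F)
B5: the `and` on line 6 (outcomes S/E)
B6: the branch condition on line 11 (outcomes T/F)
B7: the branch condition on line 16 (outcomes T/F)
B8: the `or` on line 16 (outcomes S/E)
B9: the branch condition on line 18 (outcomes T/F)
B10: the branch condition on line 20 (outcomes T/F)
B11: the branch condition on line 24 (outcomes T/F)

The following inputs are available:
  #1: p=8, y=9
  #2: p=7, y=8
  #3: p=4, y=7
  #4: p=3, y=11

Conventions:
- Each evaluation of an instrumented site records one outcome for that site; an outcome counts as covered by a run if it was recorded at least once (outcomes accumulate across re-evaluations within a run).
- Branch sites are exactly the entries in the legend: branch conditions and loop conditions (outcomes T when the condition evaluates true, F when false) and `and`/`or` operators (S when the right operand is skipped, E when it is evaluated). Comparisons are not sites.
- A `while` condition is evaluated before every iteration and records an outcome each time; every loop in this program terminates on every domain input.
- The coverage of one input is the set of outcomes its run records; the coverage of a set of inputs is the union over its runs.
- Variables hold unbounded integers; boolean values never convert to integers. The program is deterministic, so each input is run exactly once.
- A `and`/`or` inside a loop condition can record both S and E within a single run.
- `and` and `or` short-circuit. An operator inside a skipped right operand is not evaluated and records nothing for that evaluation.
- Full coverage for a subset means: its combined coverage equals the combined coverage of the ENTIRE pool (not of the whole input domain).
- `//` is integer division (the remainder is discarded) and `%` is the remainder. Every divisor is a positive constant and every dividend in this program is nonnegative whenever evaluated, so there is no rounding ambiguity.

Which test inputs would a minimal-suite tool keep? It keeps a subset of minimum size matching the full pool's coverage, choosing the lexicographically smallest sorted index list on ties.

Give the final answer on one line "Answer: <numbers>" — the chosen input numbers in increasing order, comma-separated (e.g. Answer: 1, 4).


run #1 (p=8, y=9) records B1=T, B1=F, B2=T, B2=F, B3=S, B3=E, B4=F, B5=S, B6=F, B7=T, B8=S, B11=F
run #2 (p=7, y=8) records B1=T, B1=F, B2=T, B2=F, B3=S, B3=E, B4=F, B5=S, B6=T, B7=T, B8=S, B11=T
run #3 (p=4, y=7) records B1=T, B1=F, B2=T, B2=F, B3=S, B3=E, B4=T, B5=E, B6=T, B7=T, B8=E, B11=T
run #4 (p=3, y=11) records B1=T, B1=F, B2=T, B2=F, B3=S, B3=E, B4=T, B5=E, B6=T, B7=F, B8=E, B9=T, B10=F, B11=T
pool-wide coverage (20 outcomes): B1=T, B1=F, B2=T, B2=F, B3=S, B3=E, B4=T, B4=F, B5=S, B5=E, B6=T, B6=F, B7=T, B7=F, B8=S, B8=E, B9=T, B10=F, B11=T, B11=F
no size-1 subset reaches all 20 outcomes (best union: 14/20)
inputs {1, 4} (size 2) cover everything; no size-2 subset with a lexicographically smaller index list covers all 20
Answer: 1, 4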